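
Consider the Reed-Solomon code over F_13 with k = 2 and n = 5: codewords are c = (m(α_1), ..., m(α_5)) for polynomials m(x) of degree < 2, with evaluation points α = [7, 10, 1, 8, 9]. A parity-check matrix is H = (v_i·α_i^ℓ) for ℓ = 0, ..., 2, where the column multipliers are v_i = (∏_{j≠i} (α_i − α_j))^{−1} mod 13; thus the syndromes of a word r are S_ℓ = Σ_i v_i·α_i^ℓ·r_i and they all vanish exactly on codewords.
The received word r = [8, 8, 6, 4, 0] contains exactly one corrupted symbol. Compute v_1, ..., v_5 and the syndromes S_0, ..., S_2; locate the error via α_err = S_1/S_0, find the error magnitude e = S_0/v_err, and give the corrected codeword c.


S = (6, 8, 2), error at position 2, error magnitude e = 12, c = [8, 9, 6, 4, 0].

Step 1: column multipliers v_i = (∏_{j≠i}(α_i − α_j))^{−1} mod 13.
  i = 1 (α = 7): (7−10)(7−1)(7−8)(7−9) = (−3)·6·(−1)·(−2) = −36 ≡ 3, so v_1 = 3^{−1} = 9 (mod 13).
  i = 2 (α = 10): (10−7)(10−1)(10−8)(10−9) = 3·9·2·1 = 54 ≡ 2, so v_2 = 2^{−1} = 7 (mod 13).
  i = 3 (α = 1): (1−7)(1−10)(1−8)(1−9) = (−6)·(−9)·(−7)·(−8) = 3024 ≡ 8, so v_3 = 8^{−1} = 5 (mod 13).
  i = 4 (α = 8): (8−7)(8−10)(8−1)(8−9) = 1·(−2)·7·(−1) = 14 ≡ 1, so v_4 = 1^{−1} = 1 (mod 13).
  i = 5 (α = 9): (9−7)(9−10)(9−1)(9−8) = 2·(−1)·8·1 = −16 ≡ 10, so v_5 = 10^{−1} = 4 (mod 13).
  v = [9, 7, 5, 1, 4].
Step 2: syndromes of r = [8, 8, 6, 4, 0] (all sums mod 13).
  S_0 = Σ v_i r_i = 9·8 + 7·8 + 5·6 + 1·4 + 4·0 = 162 ≡ 6.
  S_1 = Σ v_i α_i r_i = 9·7·8 + 7·10·8 + 5·1·6 + 1·8·4 + 4·9·0 = 1126 ≡ 8.
  α_i^2 mod 13 = [10, 9, 1, 12, 3].
  S_2 = Σ v_i α_i^2 r_i = 9·10·8 + 7·9·8 + 5·1·6 + 1·12·4 + 4·3·0 = 1302 ≡ 2.
  S = (6, 8, 2) ≠ 0, so r is not a codeword (an error is present).
Step 3: locate the error. For a single error e at position i, S_ℓ = v_i·e·α_i^ℓ, so α_err = S_1/S_0.
  S_0^{−1} = 6^{−1} = 11 (mod 13), so α_err = 8·11 = 88 ≡ 10 = α_2. Error position i = 2.
  Consistency check: S_2/S_1 = 2·5 = 10 ≡ 10 = α_err ✓ (single-error assumption holds).
Step 4: error magnitude e = S_0/v_2 = S_0·∏_{j≠2}(α_2 − α_j) = 6·2 = 12 ≡ 12 (mod 13).
Step 5: correct position 2: c_2 = r_2 − e = 8 − 12 ≡ 9 (mod 13). Hence c = [8, 9, 6, 4, 0].
  Check: interpolating c through the α_i gives m(x) = 10 + 9·x (degree < 2) with m(α_i) = c_i for every i, so c is indeed a codeword.


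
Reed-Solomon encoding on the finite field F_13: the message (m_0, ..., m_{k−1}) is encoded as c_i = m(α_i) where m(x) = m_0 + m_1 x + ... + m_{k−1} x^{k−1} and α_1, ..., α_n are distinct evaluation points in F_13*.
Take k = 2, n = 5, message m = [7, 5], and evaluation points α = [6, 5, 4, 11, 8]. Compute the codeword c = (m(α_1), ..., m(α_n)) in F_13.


c = [11, 6, 1, 10, 8]

Message polynomial: m(x) = 7 + 5·x (mod 13).
For each evaluation point α_i, compute m(α_i) mod 13:
  α_1 = 6: Horner steps 5 → 11, so m(6) = 11.
  α_2 = 5: Horner steps 5 → 6, so m(5) = 6.
  α_3 = 4: Horner steps 5 → 1, so m(4) = 1.
  α_4 = 11: Horner steps 5 → 10, so m(11) = 10.
  α_5 = 8: Horner steps 5 → 8, so m(8) = 8.
Codeword c = [11, 6, 1, 10, 8] ∈ F_13^5.


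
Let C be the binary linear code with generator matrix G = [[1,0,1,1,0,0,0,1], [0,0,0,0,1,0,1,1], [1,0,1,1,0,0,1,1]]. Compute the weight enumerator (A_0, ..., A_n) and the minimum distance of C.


Weight distribution: A_0 = 1, A_1 = 1, A_2 = 1, A_3 = 1, A_4 = 2, A_5 = 2. Minimum distance d = 1.

Enumerate all 2^3 = 8 messages m ∈ F_2^3.
For each, compute codeword c = mG in F_2^8, then tally its weight.
  m = 000 → c = 00000000, weight = 0.
  m = 100 → c = 10110001, weight = 4.
  m = 010 → c = 00001011, weight = 3.
  m = 110 → c = 10111010, weight = 5.
  m = 001 → c = 10110011, weight = 5.
  m = 101 → c = 00000010, weight = 1.
  m = 011 → c = 10111000, weight = 4.
  m = 111 → c = 00001001, weight = 2.
Tally weights:
  weight 0: 1 codewords.
  weight 1: 1 codewords.
  weight 2: 1 codewords.
  weight 3: 1 codewords.
  weight 4: 2 codewords.
  weight 5: 2 codewords.
Minimum distance d = smallest w > 0 with A_w > 0 = 1.
Sanity: Σ A_w = 8 = 2^3 = 8 ✓.


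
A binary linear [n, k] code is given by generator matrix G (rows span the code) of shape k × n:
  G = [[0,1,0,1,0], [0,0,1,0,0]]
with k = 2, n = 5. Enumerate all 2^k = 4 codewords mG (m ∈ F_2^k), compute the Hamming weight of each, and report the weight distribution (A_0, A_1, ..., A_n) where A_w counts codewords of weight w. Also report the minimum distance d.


Weight distribution: A_0 = 1, A_1 = 1, A_2 = 1, A_3 = 1. Minimum distance d = 1.

Enumerate all 2^2 = 4 messages m ∈ F_2^2.
For each, compute codeword c = mG in F_2^5, then tally its weight.
  m = 00 → c = 00000, weight = 0.
  m = 10 → c = 01010, weight = 2.
  m = 01 → c = 00100, weight = 1.
  m = 11 → c = 01110, weight = 3.
Tally weights:
  weight 0: 1 codewords.
  weight 1: 1 codewords.
  weight 2: 1 codewords.
  weight 3: 1 codewords.
Minimum distance d = smallest w > 0 with A_w > 0 = 1.
Sanity: Σ A_w = 4 = 2^2 = 4 ✓.


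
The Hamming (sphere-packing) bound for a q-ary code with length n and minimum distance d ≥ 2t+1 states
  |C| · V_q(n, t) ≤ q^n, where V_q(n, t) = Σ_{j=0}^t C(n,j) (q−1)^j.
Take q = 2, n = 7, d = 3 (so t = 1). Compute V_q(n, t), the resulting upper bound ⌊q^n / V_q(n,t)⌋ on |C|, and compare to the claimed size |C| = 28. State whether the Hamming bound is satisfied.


V_q(n, t) = 8, q^n = 128, Hamming bound = 16, |C| = 28 > bound (violated).

Step 1: Compute V_q(n, t) = Σ_{j=0}^1 C(n, j) (q−1)^j.
  j = 0: C(7,0)·(1)^0 = 1·1 = 1.
  j = 1: C(7,1)·(1)^1 = 7·1 = 7.
  V_q(n, t) = 1 + 7 = 8.
Step 2: q^n = 2^7 = 128.
Step 3: Hamming bound ⌊q^n / V_q(n,t)⌋ = ⌊128/8⌋ = 16.
Step 4: Compare |C| = 28 to 16: violated.
The claimed |C| lies above the Hamming bound, so no 2-ary code of length 7 with d ≥ 3 can have 28 codewords.


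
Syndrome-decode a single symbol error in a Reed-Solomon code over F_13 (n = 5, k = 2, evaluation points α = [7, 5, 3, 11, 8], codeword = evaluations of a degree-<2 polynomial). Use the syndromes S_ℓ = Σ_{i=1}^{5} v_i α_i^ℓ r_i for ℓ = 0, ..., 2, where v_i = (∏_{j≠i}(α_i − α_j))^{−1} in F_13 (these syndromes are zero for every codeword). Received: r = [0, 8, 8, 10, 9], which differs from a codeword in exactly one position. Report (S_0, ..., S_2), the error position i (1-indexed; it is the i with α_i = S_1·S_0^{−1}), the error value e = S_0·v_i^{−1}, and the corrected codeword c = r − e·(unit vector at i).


S = (12, 10, 4), error at position 3, error magnitude e = 5, c = [0, 8, 3, 10, 9].

Step 1: column multipliers v_i = (∏_{j≠i}(α_i − α_j))^{−1} mod 13.
  i = 1 (α = 7): (7−5)(7−3)(7−11)(7−8) = 2·4·(−4)·(−1) = 32 ≡ 6, so v_1 = 6^{−1} = 11 (mod 13).
  i = 2 (α = 5): (5−7)(5−3)(5−11)(5−8) = (−2)·2·(−6)·(−3) = −72 ≡ 6, so v_2 = 6^{−1} = 11 (mod 13).
  i = 3 (α = 3): (3−7)(3−5)(3−11)(3−8) = (−4)·(−2)·(−8)·(−5) = 320 ≡ 8, so v_3 = 8^{−1} = 5 (mod 13).
  i = 4 (α = 11): (11−7)(11−5)(11−3)(11−8) = 4·6·8·3 = 576 ≡ 4, so v_4 = 4^{−1} = 10 (mod 13).
  i = 5 (α = 8): (8−7)(8−5)(8−3)(8−11) = 1·3·5·(−3) = −45 ≡ 7, so v_5 = 7^{−1} = 2 (mod 13).
  v = [11, 11, 5, 10, 2].
Step 2: syndromes of r = [0, 8, 8, 10, 9] (all sums mod 13).
  S_0 = Σ v_i r_i = 11·0 + 11·8 + 5·8 + 10·10 + 2·9 = 246 ≡ 12.
  S_1 = Σ v_i α_i r_i = 11·7·0 + 11·5·8 + 5·3·8 + 10·11·10 + 2·8·9 = 1804 ≡ 10.
  α_i^2 mod 13 = [10, 12, 9, 4, 12].
  S_2 = Σ v_i α_i^2 r_i = 11·10·0 + 11·12·8 + 5·9·8 + 10·4·10 + 2·12·9 = 2032 ≡ 4.
  S = (12, 10, 4) ≠ 0, so r is not a codeword (an error is present).
Step 3: locate the error. For a single error e at position i, S_ℓ = v_i·e·α_i^ℓ, so α_err = S_1/S_0.
  S_0^{−1} = 12^{−1} = 12 (mod 13), so α_err = 10·12 = 120 ≡ 3 = α_3. Error position i = 3.
  Consistency check: S_2/S_1 = 4·4 = 16 ≡ 3 = α_err ✓ (single-error assumption holds).
Step 4: error magnitude e = S_0/v_3 = S_0·∏_{j≠3}(α_3 − α_j) = 12·8 = 96 ≡ 5 (mod 13).
Step 5: correct position 3: c_3 = r_3 − e = 8 − 5 ≡ 3 (mod 13). Hence c = [0, 8, 3, 10, 9].
  Check: interpolating c through the α_i gives m(x) = 2 + 9·x (degree < 2) with m(α_i) = c_i for every i, so c is indeed a codeword.


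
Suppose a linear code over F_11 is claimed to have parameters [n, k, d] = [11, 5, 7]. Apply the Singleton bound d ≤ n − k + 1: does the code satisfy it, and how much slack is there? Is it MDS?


Singleton RHS = n − k + 1 = 7, slack = 0, bound satisfied, MDS.

Singleton bound: d ≤ n − k + 1.
Here n = 11, k = 5, so n − k + 1 = 7.
Given d = 7, check d ≤ 7: YES.
Slack = (n − k + 1) − d = 0.
The code is MDS (slack = 0).
Description: the claimed parameters are [11, 5, 7]_11; such a code would be MDS (meets Singleton bound).


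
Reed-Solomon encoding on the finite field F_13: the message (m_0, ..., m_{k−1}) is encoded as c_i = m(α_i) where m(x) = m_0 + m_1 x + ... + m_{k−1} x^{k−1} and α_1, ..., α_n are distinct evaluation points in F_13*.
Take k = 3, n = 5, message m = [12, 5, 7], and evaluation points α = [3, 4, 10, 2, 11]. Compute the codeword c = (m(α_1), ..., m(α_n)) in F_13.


c = [12, 1, 8, 11, 4]

Message polynomial: m(x) = 12 + 5·x + 7·x^2 (mod 13).
For each evaluation point α_i, compute m(α_i) mod 13:
  α_1 = 3: Horner steps 7 → 0 → 12, so m(3) = 12.
  α_2 = 4: Horner steps 7 → 7 → 1, so m(4) = 1.
  α_3 = 10: Horner steps 7 → 10 → 8, so m(10) = 8.
  α_4 = 2: Horner steps 7 → 6 → 11, so m(2) = 11.
  α_5 = 11: Horner steps 7 → 4 → 4, so m(11) = 4.
Codeword c = [12, 1, 8, 11, 4] ∈ F_13^5.


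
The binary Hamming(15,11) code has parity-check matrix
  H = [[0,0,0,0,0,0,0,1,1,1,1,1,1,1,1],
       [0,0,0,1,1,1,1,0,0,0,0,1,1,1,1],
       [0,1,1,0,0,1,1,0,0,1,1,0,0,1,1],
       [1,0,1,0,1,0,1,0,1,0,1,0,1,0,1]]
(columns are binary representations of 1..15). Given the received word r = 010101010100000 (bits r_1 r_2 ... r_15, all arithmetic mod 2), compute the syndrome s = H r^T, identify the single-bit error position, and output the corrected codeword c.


s = (0, 0, 1, 0)^T, error position = 2, corrected codeword c = 000101010100000

Compute s = H r^T mod 2 one row at a time:
  s_1 = 1 + 0 + 1 + 0 + 0 + 0 + 0 + 0 = 2 ≡ 0 (mod 2).
  s_2 = 1 + 0 + 1 + 0 + 0 + 0 + 0 + 0 = 2 ≡ 0 (mod 2).
  s_3 = 1 + 0 + 1 + 0 + 1 + 0 + 0 + 0 = 3 ≡ 1 (mod 2).
  s_4 = 0 + 0 + 0 + 0 + 0 + 0 + 0 + 0 = 0 ≡ 0 (mod 2).
s = (0, 0, 1, 0)^T — this equals column 2 of H (binary 0010), so error is at position 2.
Correct: flip bit 2 of r = 010101010100000 to get c = 000101010100000.


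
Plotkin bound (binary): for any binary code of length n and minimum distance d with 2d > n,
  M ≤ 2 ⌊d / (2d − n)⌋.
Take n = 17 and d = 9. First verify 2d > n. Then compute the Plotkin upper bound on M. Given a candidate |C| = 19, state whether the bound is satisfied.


Plotkin bound M ≤ 18; given |C| = 19 > bound (violated).

Check applicability: 2d = 18, n = 17.
2d − n = 1 > 0, so Plotkin applies.
Compute d/(2d−n) = 9/1 ≈ 9.0000.
⌊d/(2d−n)⌋ = 9.
Plotkin bound: M ≤ 2·9 = 18.
Given |C| = 19, check: VIOLATED.
This |C| is above the Plotkin bound, so no binary code with n = 17, d = 9 and 19 codewords exists.


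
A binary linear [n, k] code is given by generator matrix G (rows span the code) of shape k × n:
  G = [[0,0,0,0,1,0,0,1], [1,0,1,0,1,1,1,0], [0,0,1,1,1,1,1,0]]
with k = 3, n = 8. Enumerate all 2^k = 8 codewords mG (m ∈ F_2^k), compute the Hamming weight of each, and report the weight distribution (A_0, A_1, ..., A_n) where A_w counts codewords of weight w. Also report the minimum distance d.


Weight distribution: A_0 = 1, A_2 = 2, A_4 = 1, A_5 = 4. Minimum distance d = 2.

Enumerate all 2^3 = 8 messages m ∈ F_2^3.
For each, compute codeword c = mG in F_2^8, then tally its weight.
  m = 000 → c = 00000000, weight = 0.
  m = 100 → c = 00001001, weight = 2.
  m = 010 → c = 10101110, weight = 5.
  m = 110 → c = 10100111, weight = 5.
  m = 001 → c = 00111110, weight = 5.
  m = 101 → c = 00110111, weight = 5.
  m = 011 → c = 10010000, weight = 2.
  m = 111 → c = 10011001, weight = 4.
Tally weights:
  weight 0: 1 codewords.
  weight 2: 2 codewords.
  weight 4: 1 codewords.
  weight 5: 4 codewords.
Minimum distance d = smallest w > 0 with A_w > 0 = 2.
Sanity: Σ A_w = 8 = 2^3 = 8 ✓.


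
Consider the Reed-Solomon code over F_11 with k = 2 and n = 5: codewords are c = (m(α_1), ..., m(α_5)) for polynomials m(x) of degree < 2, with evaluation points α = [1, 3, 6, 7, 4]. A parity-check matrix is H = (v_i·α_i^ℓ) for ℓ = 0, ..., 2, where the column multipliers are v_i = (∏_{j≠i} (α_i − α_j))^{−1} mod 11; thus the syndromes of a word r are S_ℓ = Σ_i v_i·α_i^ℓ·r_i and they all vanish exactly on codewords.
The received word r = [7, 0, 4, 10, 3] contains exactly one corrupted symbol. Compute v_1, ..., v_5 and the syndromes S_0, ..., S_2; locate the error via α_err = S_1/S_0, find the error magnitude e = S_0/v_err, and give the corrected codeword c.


S = (4, 1, 3), error at position 2, error magnitude e = 3, c = [7, 8, 4, 10, 3].

Step 1: column multipliers v_i = (∏_{j≠i}(α_i − α_j))^{−1} mod 11.
  i = 1 (α = 1): (1−3)(1−6)(1−7)(1−4) = (−2)·(−5)·(−6)·(−3) = 180 ≡ 4, so v_1 = 4^{−1} = 3 (mod 11).
  i = 2 (α = 3): (3−1)(3−6)(3−7)(3−4) = 2·(−3)·(−4)·(−1) = −24 ≡ 9, so v_2 = 9^{−1} = 5 (mod 11).
  i = 3 (α = 6): (6−1)(6−3)(6−7)(6−4) = 5·3·(−1)·2 = −30 ≡ 3, so v_3 = 3^{−1} = 4 (mod 11).
  i = 4 (α = 7): (7−1)(7−3)(7−6)(7−4) = 6·4·1·3 = 72 ≡ 6, so v_4 = 6^{−1} = 2 (mod 11).
  i = 5 (α = 4): (4−1)(4−3)(4−6)(4−7) = 3·1·(−2)·(−3) = 18 ≡ 7, so v_5 = 7^{−1} = 8 (mod 11).
  v = [3, 5, 4, 2, 8].
Step 2: syndromes of r = [7, 0, 4, 10, 3] (all sums mod 11).
  S_0 = Σ v_i r_i = 3·7 + 5·0 + 4·4 + 2·10 + 8·3 = 81 ≡ 4.
  S_1 = Σ v_i α_i r_i = 3·1·7 + 5·3·0 + 4·6·4 + 2·7·10 + 8·4·3 = 353 ≡ 1.
  α_i^2 mod 11 = [1, 9, 3, 5, 5].
  S_2 = Σ v_i α_i^2 r_i = 3·1·7 + 5·9·0 + 4·3·4 + 2·5·10 + 8·5·3 = 289 ≡ 3.
  S = (4, 1, 3) ≠ 0, so r is not a codeword (an error is present).
Step 3: locate the error. For a single error e at position i, S_ℓ = v_i·e·α_i^ℓ, so α_err = S_1/S_0.
  S_0^{−1} = 4^{−1} = 3 (mod 11), so α_err = 1·3 = 3 ≡ 3 = α_2. Error position i = 2.
  Consistency check: S_2/S_1 = 3·1 = 3 ≡ 3 = α_err ✓ (single-error assumption holds).
Step 4: error magnitude e = S_0/v_2 = S_0·∏_{j≠2}(α_2 − α_j) = 4·9 = 36 ≡ 3 (mod 11).
Step 5: correct position 2: c_2 = r_2 − e = 0 − 3 ≡ 8 (mod 11). Hence c = [7, 8, 4, 10, 3].
  Check: interpolating c through the α_i gives m(x) = 1 + 6·x (degree < 2) with m(α_i) = c_i for every i, so c is indeed a codeword.


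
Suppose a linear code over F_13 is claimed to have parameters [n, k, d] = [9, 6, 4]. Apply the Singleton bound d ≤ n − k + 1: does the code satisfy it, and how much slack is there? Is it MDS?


Singleton RHS = n − k + 1 = 4, slack = 0, bound satisfied, MDS.

Singleton bound: d ≤ n − k + 1.
Here n = 9, k = 6, so n − k + 1 = 4.
Given d = 4, check d ≤ 4: YES.
Slack = (n − k + 1) − d = 0.
The code is MDS (slack = 0).
Description: the claimed parameters are [9, 6, 4]_13; such a code would be MDS (meets Singleton bound).


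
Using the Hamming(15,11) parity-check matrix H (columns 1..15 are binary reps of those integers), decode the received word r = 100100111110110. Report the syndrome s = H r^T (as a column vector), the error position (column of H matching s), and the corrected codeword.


s = (0, 0, 0, 1)^T, error position = 1, corrected codeword c = 000100111110110

Compute s = H r^T mod 2 one row at a time:
  s_1 = 1 + 1 + 1 + 1 + 0 + 1 + 1 + 0 = 6 ≡ 0 (mod 2).
  s_2 = 1 + 0 + 0 + 1 + 0 + 1 + 1 + 0 = 4 ≡ 0 (mod 2).
  s_3 = 0 + 0 + 0 + 1 + 1 + 1 + 1 + 0 = 4 ≡ 0 (mod 2).
  s_4 = 1 + 0 + 0 + 1 + 1 + 1 + 1 + 0 = 5 ≡ 1 (mod 2).
s = (0, 0, 0, 1)^T — this equals column 1 of H (binary 0001), so error is at position 1.
Correct: flip bit 1 of r = 100100111110110 to get c = 000100111110110.


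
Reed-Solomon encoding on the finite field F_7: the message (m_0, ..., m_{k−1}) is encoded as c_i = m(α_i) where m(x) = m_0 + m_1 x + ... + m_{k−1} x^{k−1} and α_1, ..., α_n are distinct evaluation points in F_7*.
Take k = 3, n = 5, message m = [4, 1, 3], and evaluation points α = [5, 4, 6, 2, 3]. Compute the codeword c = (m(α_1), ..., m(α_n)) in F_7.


c = [0, 0, 6, 4, 6]

Message polynomial: m(x) = 4 + 1·x + 3·x^2 (mod 7).
For each evaluation point α_i, compute m(α_i) mod 7:
  α_1 = 5: Horner steps 3 → 2 → 0, so m(5) = 0.
  α_2 = 4: Horner steps 3 → 6 → 0, so m(4) = 0.
  α_3 = 6: Horner steps 3 → 5 → 6, so m(6) = 6.
  α_4 = 2: Horner steps 3 → 0 → 4, so m(2) = 4.
  α_5 = 3: Horner steps 3 → 3 → 6, so m(3) = 6.
Codeword c = [0, 0, 6, 4, 6] ∈ F_7^5.


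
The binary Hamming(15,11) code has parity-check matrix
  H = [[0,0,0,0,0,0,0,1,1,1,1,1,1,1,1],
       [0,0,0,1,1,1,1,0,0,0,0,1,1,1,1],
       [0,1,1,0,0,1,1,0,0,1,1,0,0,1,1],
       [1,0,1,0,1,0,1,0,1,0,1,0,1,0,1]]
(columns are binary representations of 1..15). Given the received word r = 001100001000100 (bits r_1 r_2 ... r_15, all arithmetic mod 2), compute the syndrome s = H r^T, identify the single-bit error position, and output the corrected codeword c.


s = (0, 0, 1, 1)^T, error position = 3, corrected codeword c = 000100001000100

Compute s = H r^T mod 2 one row at a time:
  s_1 = 0 + 1 + 0 + 0 + 0 + 1 + 0 + 0 = 2 ≡ 0 (mod 2).
  s_2 = 1 + 0 + 0 + 0 + 0 + 1 + 0 + 0 = 2 ≡ 0 (mod 2).
  s_3 = 0 + 1 + 0 + 0 + 0 + 0 + 0 + 0 = 1 ≡ 1 (mod 2).
  s_4 = 0 + 1 + 0 + 0 + 1 + 0 + 1 + 0 = 3 ≡ 1 (mod 2).
s = (0, 0, 1, 1)^T — this equals column 3 of H (binary 0011), so error is at position 3.
Correct: flip bit 3 of r = 001100001000100 to get c = 000100001000100.


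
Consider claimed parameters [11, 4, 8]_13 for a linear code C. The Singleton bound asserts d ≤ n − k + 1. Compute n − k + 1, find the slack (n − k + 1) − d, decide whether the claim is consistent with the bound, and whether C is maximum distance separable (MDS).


Singleton RHS = n − k + 1 = 8, slack = 0, bound satisfied, MDS.

Singleton bound: d ≤ n − k + 1.
Here n = 11, k = 4, so n − k + 1 = 8.
Given d = 8, check d ≤ 8: YES.
Slack = (n − k + 1) − d = 0.
The code is MDS (slack = 0).
Description: the claimed parameters are [11, 4, 8]_13; such a code would be MDS (meets Singleton bound).


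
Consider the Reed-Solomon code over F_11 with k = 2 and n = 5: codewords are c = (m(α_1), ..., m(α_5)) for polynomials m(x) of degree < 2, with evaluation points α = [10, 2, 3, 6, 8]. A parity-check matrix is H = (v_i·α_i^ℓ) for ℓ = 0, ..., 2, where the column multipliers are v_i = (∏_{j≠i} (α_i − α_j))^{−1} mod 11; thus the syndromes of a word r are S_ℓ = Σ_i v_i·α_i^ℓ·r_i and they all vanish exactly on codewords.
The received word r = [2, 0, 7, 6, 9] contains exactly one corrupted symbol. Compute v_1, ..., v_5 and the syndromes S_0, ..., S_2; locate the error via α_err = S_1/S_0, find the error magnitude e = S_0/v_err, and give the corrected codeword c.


S = (7, 4, 7), error at position 1, error magnitude e = 1, c = [1, 0, 7, 6, 9].

Step 1: column multipliers v_i = (∏_{j≠i}(α_i − α_j))^{−1} mod 11.
  i = 1 (α = 10): (10−2)(10−3)(10−6)(10−8) = 8·7·4·2 = 448 ≡ 8, so v_1 = 8^{−1} = 7 (mod 11).
  i = 2 (α = 2): (2−10)(2−3)(2−6)(2−8) = (−8)·(−1)·(−4)·(−6) = 192 ≡ 5, so v_2 = 5^{−1} = 9 (mod 11).
  i = 3 (α = 3): (3−10)(3−2)(3−6)(3−8) = (−7)·1·(−3)·(−5) = −105 ≡ 5, so v_3 = 5^{−1} = 9 (mod 11).
  i = 4 (α = 6): (6−10)(6−2)(6−3)(6−8) = (−4)·4·3·(−2) = 96 ≡ 8, so v_4 = 8^{−1} = 7 (mod 11).
  i = 5 (α = 8): (8−10)(8−2)(8−3)(8−6) = (−2)·6·5·2 = −120 ≡ 1, so v_5 = 1^{−1} = 1 (mod 11).
  v = [7, 9, 9, 7, 1].
Step 2: syndromes of r = [2, 0, 7, 6, 9] (all sums mod 11).
  S_0 = Σ v_i r_i = 7·2 + 9·0 + 9·7 + 7·6 + 1·9 = 128 ≡ 7.
  S_1 = Σ v_i α_i r_i = 7·10·2 + 9·2·0 + 9·3·7 + 7·6·6 + 1·8·9 = 653 ≡ 4.
  α_i^2 mod 11 = [1, 4, 9, 3, 9].
  S_2 = Σ v_i α_i^2 r_i = 7·1·2 + 9·4·0 + 9·9·7 + 7·3·6 + 1·9·9 = 788 ≡ 7.
  S = (7, 4, 7) ≠ 0, so r is not a codeword (an error is present).
Step 3: locate the error. For a single error e at position i, S_ℓ = v_i·e·α_i^ℓ, so α_err = S_1/S_0.
  S_0^{−1} = 7^{−1} = 8 (mod 11), so α_err = 4·8 = 32 ≡ 10 = α_1. Error position i = 1.
  Consistency check: S_2/S_1 = 7·3 = 21 ≡ 10 = α_err ✓ (single-error assumption holds).
Step 4: error magnitude e = S_0/v_1 = S_0·∏_{j≠1}(α_1 − α_j) = 7·8 = 56 ≡ 1 (mod 11).
Step 5: correct position 1: c_1 = r_1 − e = 2 − 1 ≡ 1 (mod 11). Hence c = [1, 0, 7, 6, 9].
  Check: interpolating c through the α_i gives m(x) = 8 + 7·x (degree < 2) with m(α_i) = c_i for every i, so c is indeed a codeword.


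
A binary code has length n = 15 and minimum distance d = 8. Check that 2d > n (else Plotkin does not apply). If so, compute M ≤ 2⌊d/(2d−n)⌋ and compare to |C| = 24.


Plotkin bound M ≤ 16; given |C| = 24 > bound (violated).

Check applicability: 2d = 16, n = 15.
2d − n = 1 > 0, so Plotkin applies.
Compute d/(2d−n) = 8/1 ≈ 8.0000.
⌊d/(2d−n)⌋ = 8.
Plotkin bound: M ≤ 2·8 = 16.
Given |C| = 24, check: VIOLATED.
This |C| is above the Plotkin bound, so no binary code with n = 15, d = 8 and 24 codewords exists.


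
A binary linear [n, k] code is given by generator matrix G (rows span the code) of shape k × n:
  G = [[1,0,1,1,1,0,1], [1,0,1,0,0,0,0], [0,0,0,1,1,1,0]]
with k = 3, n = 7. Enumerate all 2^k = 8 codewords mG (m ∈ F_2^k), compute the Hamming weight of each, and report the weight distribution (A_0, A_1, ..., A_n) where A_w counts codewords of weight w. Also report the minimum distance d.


Weight distribution: A_0 = 1, A_2 = 2, A_3 = 2, A_4 = 1, A_5 = 2. Minimum distance d = 2.

Enumerate all 2^3 = 8 messages m ∈ F_2^3.
For each, compute codeword c = mG in F_2^7, then tally its weight.
  m = 000 → c = 0000000, weight = 0.
  m = 100 → c = 1011101, weight = 5.
  m = 010 → c = 1010000, weight = 2.
  m = 110 → c = 0001101, weight = 3.
  m = 001 → c = 0001110, weight = 3.
  m = 101 → c = 1010011, weight = 4.
  m = 011 → c = 1011110, weight = 5.
  m = 111 → c = 0000011, weight = 2.
Tally weights:
  weight 0: 1 codewords.
  weight 2: 2 codewords.
  weight 3: 2 codewords.
  weight 4: 1 codewords.
  weight 5: 2 codewords.
Minimum distance d = smallest w > 0 with A_w > 0 = 2.
Sanity: Σ A_w = 8 = 2^3 = 8 ✓.


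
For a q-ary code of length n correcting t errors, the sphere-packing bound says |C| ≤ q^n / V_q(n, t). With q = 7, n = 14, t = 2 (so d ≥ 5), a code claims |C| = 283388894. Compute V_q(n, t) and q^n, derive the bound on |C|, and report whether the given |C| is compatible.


V_q(n, t) = 3361, q^n = 678223072849, Hamming bound = 201792047, |C| = 283388894 > bound (violated).

Step 1: Compute V_q(n, t) = Σ_{j=0}^2 C(n, j) (q−1)^j.
  j = 0: C(14,0)·(6)^0 = 1·1 = 1.
  j = 1: C(14,1)·(6)^1 = 14·6 = 84.
  j = 2: C(14,2)·(6)^2 = 91·36 = 3276.
  V_q(n, t) = 1 + 84 + 3276 = 3361.
Step 2: q^n = 7^14 = 678223072849.
Step 3: Hamming bound ⌊q^n / V_q(n,t)⌋ = ⌊678223072849/3361⌋ = 201792047.
Step 4: Compare |C| = 283388894 to 201792047: violated.
The claimed |C| lies above the Hamming bound, so no 7-ary code of length 14 with d ≥ 5 can have 283388894 codewords.


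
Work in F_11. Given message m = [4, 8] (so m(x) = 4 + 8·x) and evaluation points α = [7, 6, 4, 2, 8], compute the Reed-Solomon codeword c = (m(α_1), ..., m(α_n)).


c = [5, 8, 3, 9, 2]

Message polynomial: m(x) = 4 + 8·x (mod 11).
For each evaluation point α_i, compute m(α_i) mod 11:
  α_1 = 7: Horner steps 8 → 5, so m(7) = 5.
  α_2 = 6: Horner steps 8 → 8, so m(6) = 8.
  α_3 = 4: Horner steps 8 → 3, so m(4) = 3.
  α_4 = 2: Horner steps 8 → 9, so m(2) = 9.
  α_5 = 8: Horner steps 8 → 2, so m(8) = 2.
Codeword c = [5, 8, 3, 9, 2] ∈ F_11^5.


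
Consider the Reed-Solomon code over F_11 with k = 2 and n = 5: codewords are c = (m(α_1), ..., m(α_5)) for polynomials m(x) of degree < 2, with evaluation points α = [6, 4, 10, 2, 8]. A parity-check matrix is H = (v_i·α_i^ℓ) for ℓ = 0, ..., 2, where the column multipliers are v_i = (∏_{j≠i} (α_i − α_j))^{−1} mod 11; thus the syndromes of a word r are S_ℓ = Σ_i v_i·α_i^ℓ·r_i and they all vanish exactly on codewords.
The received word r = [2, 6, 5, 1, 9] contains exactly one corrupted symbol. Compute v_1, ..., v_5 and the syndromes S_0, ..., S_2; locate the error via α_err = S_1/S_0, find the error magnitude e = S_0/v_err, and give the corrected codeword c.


S = (9, 7, 3), error at position 4, error magnitude e = 2, c = [2, 6, 5, 10, 9].

Step 1: column multipliers v_i = (∏_{j≠i}(α_i − α_j))^{−1} mod 11.
  i = 1 (α = 6): (6−4)(6−10)(6−2)(6−8) = 2·(−4)·4·(−2) = 64 ≡ 9, so v_1 = 9^{−1} = 5 (mod 11).
  i = 2 (α = 4): (4−6)(4−10)(4−2)(4−8) = (−2)·(−6)·2·(−4) = −96 ≡ 3, so v_2 = 3^{−1} = 4 (mod 11).
  i = 3 (α = 10): (10−6)(10−4)(10−2)(10−8) = 4·6·8·2 = 384 ≡ 10, so v_3 = 10^{−1} = 10 (mod 11).
  i = 4 (α = 2): (2−6)(2−4)(2−10)(2−8) = (−4)·(−2)·(−8)·(−6) = 384 ≡ 10, so v_4 = 10^{−1} = 10 (mod 11).
  i = 5 (α = 8): (8−6)(8−4)(8−10)(8−2) = 2·4·(−2)·6 = −96 ≡ 3, so v_5 = 3^{−1} = 4 (mod 11).
  v = [5, 4, 10, 10, 4].
Step 2: syndromes of r = [2, 6, 5, 1, 9] (all sums mod 11).
  S_0 = Σ v_i r_i = 5·2 + 4·6 + 10·5 + 10·1 + 4·9 = 130 ≡ 9.
  S_1 = Σ v_i α_i r_i = 5·6·2 + 4·4·6 + 10·10·5 + 10·2·1 + 4·8·9 = 964 ≡ 7.
  α_i^2 mod 11 = [3, 5, 1, 4, 9].
  S_2 = Σ v_i α_i^2 r_i = 5·3·2 + 4·5·6 + 10·1·5 + 10·4·1 + 4·9·9 = 564 ≡ 3.
  S = (9, 7, 3) ≠ 0, so r is not a codeword (an error is present).
Step 3: locate the error. For a single error e at position i, S_ℓ = v_i·e·α_i^ℓ, so α_err = S_1/S_0.
  S_0^{−1} = 9^{−1} = 5 (mod 11), so α_err = 7·5 = 35 ≡ 2 = α_4. Error position i = 4.
  Consistency check: S_2/S_1 = 3·8 = 24 ≡ 2 = α_err ✓ (single-error assumption holds).
Step 4: error magnitude e = S_0/v_4 = S_0·∏_{j≠4}(α_4 − α_j) = 9·10 = 90 ≡ 2 (mod 11).
Step 5: correct position 4: c_4 = r_4 − e = 1 − 2 ≡ 10 (mod 11). Hence c = [2, 6, 5, 10, 9].
  Check: interpolating c through the α_i gives m(x) = 3 + 9·x (degree < 2) with m(α_i) = c_i for every i, so c is indeed a codeword.


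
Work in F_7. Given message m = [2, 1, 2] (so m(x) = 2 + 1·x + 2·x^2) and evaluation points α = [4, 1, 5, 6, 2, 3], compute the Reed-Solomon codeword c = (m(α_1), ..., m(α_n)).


c = [3, 5, 1, 3, 5, 2]

Message polynomial: m(x) = 2 + 1·x + 2·x^2 (mod 7).
For each evaluation point α_i, compute m(α_i) mod 7:
  α_1 = 4: Horner steps 2 → 2 → 3, so m(4) = 3.
  α_2 = 1: Horner steps 2 → 3 → 5, so m(1) = 5.
  α_3 = 5: Horner steps 2 → 4 → 1, so m(5) = 1.
  α_4 = 6: Horner steps 2 → 6 → 3, so m(6) = 3.
  α_5 = 2: Horner steps 2 → 5 → 5, so m(2) = 5.
  α_6 = 3: Horner steps 2 → 0 → 2, so m(3) = 2.
Codeword c = [3, 5, 1, 3, 5, 2] ∈ F_7^6.


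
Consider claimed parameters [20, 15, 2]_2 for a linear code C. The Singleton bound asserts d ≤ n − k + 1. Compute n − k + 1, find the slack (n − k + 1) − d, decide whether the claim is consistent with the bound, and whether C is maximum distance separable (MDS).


Singleton RHS = n − k + 1 = 6, slack = 4, bound satisfied, not MDS.

Singleton bound: d ≤ n − k + 1.
Here n = 20, k = 15, so n − k + 1 = 6.
Given d = 2, check d ≤ 6: YES.
Slack = (n − k + 1) − d = 4.
The code is NOT MDS (slack = 4 > 0).
Description: the claimed parameters are [20, 15, 2]_2; such a code would be non-MDS.


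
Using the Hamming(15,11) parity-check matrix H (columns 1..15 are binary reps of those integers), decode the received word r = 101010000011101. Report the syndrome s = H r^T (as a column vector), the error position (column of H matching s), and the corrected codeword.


s = (0, 0, 1, 0)^T, error position = 2, corrected codeword c = 111010000011101

Compute s = H r^T mod 2 one row at a time:
  s_1 = 0 + 0 + 0 + 1 + 1 + 1 + 0 + 1 = 4 ≡ 0 (mod 2).
  s_2 = 0 + 1 + 0 + 0 + 1 + 1 + 0 + 1 = 4 ≡ 0 (mod 2).
  s_3 = 0 + 1 + 0 + 0 + 0 + 1 + 0 + 1 = 3 ≡ 1 (mod 2).
  s_4 = 1 + 1 + 1 + 0 + 0 + 1 + 1 + 1 = 6 ≡ 0 (mod 2).
s = (0, 0, 1, 0)^T — this equals column 2 of H (binary 0010), so error is at position 2.
Correct: flip bit 2 of r = 101010000011101 to get c = 111010000011101.


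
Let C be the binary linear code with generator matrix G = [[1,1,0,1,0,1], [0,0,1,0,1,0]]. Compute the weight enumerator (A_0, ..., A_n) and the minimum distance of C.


Weight distribution: A_0 = 1, A_2 = 1, A_4 = 1, A_6 = 1. Minimum distance d = 2.

Enumerate all 2^2 = 4 messages m ∈ F_2^2.
For each, compute codeword c = mG in F_2^6, then tally its weight.
  m = 00 → c = 000000, weight = 0.
  m = 10 → c = 110101, weight = 4.
  m = 01 → c = 001010, weight = 2.
  m = 11 → c = 111111, weight = 6.
Tally weights:
  weight 0: 1 codewords.
  weight 2: 1 codewords.
  weight 4: 1 codewords.
  weight 6: 1 codewords.
Minimum distance d = smallest w > 0 with A_w > 0 = 2.
Sanity: Σ A_w = 4 = 2^2 = 4 ✓.


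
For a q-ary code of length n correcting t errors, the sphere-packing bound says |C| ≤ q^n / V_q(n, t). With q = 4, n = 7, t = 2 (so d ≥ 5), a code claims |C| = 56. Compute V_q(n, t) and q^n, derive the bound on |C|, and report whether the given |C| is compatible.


V_q(n, t) = 211, q^n = 16384, Hamming bound = 77, |C| = 56 ≤ bound (satisfied).

Step 1: Compute V_q(n, t) = Σ_{j=0}^2 C(n, j) (q−1)^j.
  j = 0: C(7,0)·(3)^0 = 1·1 = 1.
  j = 1: C(7,1)·(3)^1 = 7·3 = 21.
  j = 2: C(7,2)·(3)^2 = 21·9 = 189.
  V_q(n, t) = 1 + 21 + 189 = 211.
Step 2: q^n = 4^7 = 16384.
Step 3: Hamming bound ⌊q^n / V_q(n,t)⌋ = ⌊16384/211⌋ = 77.
Step 4: Compare |C| = 56 to 77: satisfied.
The claimed |C| lies below the Hamming bound.


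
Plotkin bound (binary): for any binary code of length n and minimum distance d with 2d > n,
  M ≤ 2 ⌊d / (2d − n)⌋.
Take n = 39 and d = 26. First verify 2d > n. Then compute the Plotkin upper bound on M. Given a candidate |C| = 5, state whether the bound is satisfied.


Plotkin bound M ≤ 4; given |C| = 5 > bound (violated).

Check applicability: 2d = 52, n = 39.
2d − n = 13 > 0, so Plotkin applies.
Compute d/(2d−n) = 26/13 ≈ 2.0000.
⌊d/(2d−n)⌋ = 2.
Plotkin bound: M ≤ 2·2 = 4.
Given |C| = 5, check: VIOLATED.
This |C| is above the Plotkin bound, so no binary code with n = 39, d = 26 and 5 codewords exists.


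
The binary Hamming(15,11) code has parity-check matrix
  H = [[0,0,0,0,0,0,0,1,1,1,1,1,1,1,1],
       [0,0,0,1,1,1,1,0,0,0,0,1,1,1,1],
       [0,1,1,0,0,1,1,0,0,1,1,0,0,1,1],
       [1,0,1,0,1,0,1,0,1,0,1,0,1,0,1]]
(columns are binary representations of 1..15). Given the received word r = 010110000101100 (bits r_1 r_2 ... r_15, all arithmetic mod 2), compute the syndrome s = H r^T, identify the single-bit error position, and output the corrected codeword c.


s = (1, 0, 0, 0)^T, error position = 8, corrected codeword c = 010110010101100

Compute s = H r^T mod 2 one row at a time:
  s_1 = 0 + 0 + 1 + 0 + 1 + 1 + 0 + 0 = 3 ≡ 1 (mod 2).
  s_2 = 1 + 1 + 0 + 0 + 1 + 1 + 0 + 0 = 4 ≡ 0 (mod 2).
  s_3 = 1 + 0 + 0 + 0 + 1 + 0 + 0 + 0 = 2 ≡ 0 (mod 2).
  s_4 = 0 + 0 + 1 + 0 + 0 + 0 + 1 + 0 = 2 ≡ 0 (mod 2).
s = (1, 0, 0, 0)^T — this equals column 8 of H (binary 1000), so error is at position 8.
Correct: flip bit 8 of r = 010110000101100 to get c = 010110010101100.


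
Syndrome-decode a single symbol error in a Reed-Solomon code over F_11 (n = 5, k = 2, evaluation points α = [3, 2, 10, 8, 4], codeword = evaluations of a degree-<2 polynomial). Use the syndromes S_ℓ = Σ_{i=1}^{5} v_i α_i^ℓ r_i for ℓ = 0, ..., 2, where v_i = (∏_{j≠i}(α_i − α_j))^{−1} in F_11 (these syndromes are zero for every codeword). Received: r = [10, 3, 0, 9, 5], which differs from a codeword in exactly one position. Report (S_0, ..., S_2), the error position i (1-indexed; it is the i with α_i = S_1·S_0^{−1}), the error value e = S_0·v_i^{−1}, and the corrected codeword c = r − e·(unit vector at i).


S = (8, 2, 6), error at position 1, error magnitude e = 6, c = [4, 3, 0, 9, 5].

Step 1: column multipliers v_i = (∏_{j≠i}(α_i − α_j))^{−1} mod 11.
  i = 1 (α = 3): (3−2)(3−10)(3−8)(3−4) = 1·(−7)·(−5)·(−1) = −35 ≡ 9, so v_1 = 9^{−1} = 5 (mod 11).
  i = 2 (α = 2): (2−3)(2−10)(2−8)(2−4) = (−1)·(−8)·(−6)·(−2) = 96 ≡ 8, so v_2 = 8^{−1} = 7 (mod 11).
  i = 3 (α = 10): (10−3)(10−2)(10−8)(10−4) = 7·8·2·6 = 672 ≡ 1, so v_3 = 1^{−1} = 1 (mod 11).
  i = 4 (α = 8): (8−3)(8−2)(8−10)(8−4) = 5·6·(−2)·4 = −240 ≡ 2, so v_4 = 2^{−1} = 6 (mod 11).
  i = 5 (α = 4): (4−3)(4−2)(4−10)(4−8) = 1·2·(−6)·(−4) = 48 ≡ 4, so v_5 = 4^{−1} = 3 (mod 11).
  v = [5, 7, 1, 6, 3].
Step 2: syndromes of r = [10, 3, 0, 9, 5] (all sums mod 11).
  S_0 = Σ v_i r_i = 5·10 + 7·3 + 1·0 + 6·9 + 3·5 = 140 ≡ 8.
  S_1 = Σ v_i α_i r_i = 5·3·10 + 7·2·3 + 1·10·0 + 6·8·9 + 3·4·5 = 684 ≡ 2.
  α_i^2 mod 11 = [9, 4, 1, 9, 5].
  S_2 = Σ v_i α_i^2 r_i = 5·9·10 + 7·4·3 + 1·1·0 + 6·9·9 + 3·5·5 = 1095 ≡ 6.
  S = (8, 2, 6) ≠ 0, so r is not a codeword (an error is present).
Step 3: locate the error. For a single error e at position i, S_ℓ = v_i·e·α_i^ℓ, so α_err = S_1/S_0.
  S_0^{−1} = 8^{−1} = 7 (mod 11), so α_err = 2·7 = 14 ≡ 3 = α_1. Error position i = 1.
  Consistency check: S_2/S_1 = 6·6 = 36 ≡ 3 = α_err ✓ (single-error assumption holds).
Step 4: error magnitude e = S_0/v_1 = S_0·∏_{j≠1}(α_1 − α_j) = 8·9 = 72 ≡ 6 (mod 11).
Step 5: correct position 1: c_1 = r_1 − e = 10 − 6 ≡ 4 (mod 11). Hence c = [4, 3, 0, 9, 5].
  Check: interpolating c through the α_i gives m(x) = 1 + 1·x (degree < 2) with m(α_i) = c_i for every i, so c is indeed a codeword.


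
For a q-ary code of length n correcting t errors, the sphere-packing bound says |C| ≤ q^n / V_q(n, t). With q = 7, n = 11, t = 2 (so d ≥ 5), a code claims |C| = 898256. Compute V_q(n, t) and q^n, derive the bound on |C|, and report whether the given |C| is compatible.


V_q(n, t) = 2047, q^n = 1977326743, Hamming bound = 965963, |C| = 898256 ≤ bound (satisfied).

Step 1: Compute V_q(n, t) = Σ_{j=0}^2 C(n, j) (q−1)^j.
  j = 0: C(11,0)·(6)^0 = 1·1 = 1.
  j = 1: C(11,1)·(6)^1 = 11·6 = 66.
  j = 2: C(11,2)·(6)^2 = 55·36 = 1980.
  V_q(n, t) = 1 + 66 + 1980 = 2047.
Step 2: q^n = 7^11 = 1977326743.
Step 3: Hamming bound ⌊q^n / V_q(n,t)⌋ = ⌊1977326743/2047⌋ = 965963.
Step 4: Compare |C| = 898256 to 965963: satisfied.
The claimed |C| lies below the Hamming bound.


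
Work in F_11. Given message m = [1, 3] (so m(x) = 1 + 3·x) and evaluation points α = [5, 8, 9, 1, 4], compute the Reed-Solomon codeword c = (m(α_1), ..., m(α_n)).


c = [5, 3, 6, 4, 2]

Message polynomial: m(x) = 1 + 3·x (mod 11).
For each evaluation point α_i, compute m(α_i) mod 11:
  α_1 = 5: Horner steps 3 → 5, so m(5) = 5.
  α_2 = 8: Horner steps 3 → 3, so m(8) = 3.
  α_3 = 9: Horner steps 3 → 6, so m(9) = 6.
  α_4 = 1: Horner steps 3 → 4, so m(1) = 4.
  α_5 = 4: Horner steps 3 → 2, so m(4) = 2.
Codeword c = [5, 3, 6, 4, 2] ∈ F_11^5.


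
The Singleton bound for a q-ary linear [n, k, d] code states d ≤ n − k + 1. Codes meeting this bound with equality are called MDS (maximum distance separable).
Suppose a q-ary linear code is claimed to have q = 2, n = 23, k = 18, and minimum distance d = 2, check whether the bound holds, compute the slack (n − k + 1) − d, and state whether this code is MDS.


Singleton RHS = n − k + 1 = 6, slack = 4, bound satisfied, not MDS.

Singleton bound: d ≤ n − k + 1.
Here n = 23, k = 18, so n − k + 1 = 6.
Given d = 2, check d ≤ 6: YES.
Slack = (n − k + 1) − d = 4.
The code is NOT MDS (slack = 4 > 0).
Description: the claimed parameters are [23, 18, 2]_2; such a code would be non-MDS.


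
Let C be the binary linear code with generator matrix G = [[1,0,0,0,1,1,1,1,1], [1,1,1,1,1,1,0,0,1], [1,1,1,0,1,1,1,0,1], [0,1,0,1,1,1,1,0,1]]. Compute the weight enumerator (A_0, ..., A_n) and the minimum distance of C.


Weight distribution: A_0 = 1, A_2 = 1, A_3 = 3, A_4 = 3, A_5 = 2, A_6 = 3, A_7 = 3. Minimum distance d = 2.

Enumerate all 2^4 = 16 messages m ∈ F_2^4.
For each, compute codeword c = mG in F_2^9, then tally its weight.
  m = 0000 → c = 000000000, weight = 0.
  m = 1000 → c = 100011111, weight = 6.
  m = 0100 → c = 111111001, weight = 7.
  m = 1100 → c = 011100110, weight = 5.
  m = 0010 → c = 111011101, weight = 7.
  m = 1010 → c = 011000010, weight = 3.
  m = 0110 → c = 000100100, weight = 2.
  m = 1110 → c = 100111011, weight = 6.
  m = 0001 → c = 010111101, weight = 6.
  m = 1001 → c = 110100010, weight = 4.
  m = 0101 → c = 101000100, weight = 3.
  m = 1101 → c = 001011011, weight = 5.
  m = 0011 → c = 101100000, weight = 3.
  m = 1011 → c = 001111111, weight = 7.
  m = 0111 → c = 010011001, weight = 4.
  m = 1111 → c = 110000110, weight = 4.
Tally weights:
  weight 0: 1 codewords.
  weight 2: 1 codewords.
  weight 3: 3 codewords.
  weight 4: 3 codewords.
  weight 5: 2 codewords.
  weight 6: 3 codewords.
  weight 7: 3 codewords.
Minimum distance d = smallest w > 0 with A_w > 0 = 2.
Sanity: Σ A_w = 16 = 2^4 = 16 ✓.


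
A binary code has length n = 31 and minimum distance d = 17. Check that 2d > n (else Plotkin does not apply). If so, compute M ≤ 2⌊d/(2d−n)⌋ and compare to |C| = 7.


Plotkin bound M ≤ 10; given |C| = 7 ≤ bound (satisfied).

Check applicability: 2d = 34, n = 31.
2d − n = 3 > 0, so Plotkin applies.
Compute d/(2d−n) = 17/3 ≈ 5.6667.
⌊d/(2d−n)⌋ = 5.
Plotkin bound: M ≤ 2·5 = 10.
Given |C| = 7, check: satisfied.
This |C| is below the Plotkin bound.


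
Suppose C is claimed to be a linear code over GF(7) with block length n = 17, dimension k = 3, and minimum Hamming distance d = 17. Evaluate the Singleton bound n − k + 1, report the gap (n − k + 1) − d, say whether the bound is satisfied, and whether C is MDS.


Singleton RHS = n − k + 1 = 15, slack = -2, bound violated (no such code; not MDS).

Singleton bound: d ≤ n − k + 1.
Here n = 17, k = 3, so n − k + 1 = 15.
Given d = 17, check d ≤ 15: NO.
Slack = (n − k + 1) − d = -2.
The slack is negative: d = 17 exceeds n − k + 1 = 15 by 2, so the Singleton bound is violated and no linear [17, 3, 17]_7 code can exist. In particular it is not MDS (MDS requires d = n − k + 1 exactly).
Description: the claimed parameters are [17, 3, 17]_7; such a code would be impossible (violates the Singleton bound).


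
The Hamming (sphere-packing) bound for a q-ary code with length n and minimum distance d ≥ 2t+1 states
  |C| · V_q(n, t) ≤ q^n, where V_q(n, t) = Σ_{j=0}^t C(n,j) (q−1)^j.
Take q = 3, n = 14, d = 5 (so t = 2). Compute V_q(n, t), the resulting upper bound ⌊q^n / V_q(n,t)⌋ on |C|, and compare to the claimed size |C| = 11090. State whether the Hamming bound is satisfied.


V_q(n, t) = 393, q^n = 4782969, Hamming bound = 12170, |C| = 11090 ≤ bound (satisfied).

Step 1: Compute V_q(n, t) = Σ_{j=0}^2 C(n, j) (q−1)^j.
  j = 0: C(14,0)·(2)^0 = 1·1 = 1.
  j = 1: C(14,1)·(2)^1 = 14·2 = 28.
  j = 2: C(14,2)·(2)^2 = 91·4 = 364.
  V_q(n, t) = 1 + 28 + 364 = 393.
Step 2: q^n = 3^14 = 4782969.
Step 3: Hamming bound ⌊q^n / V_q(n,t)⌋ = ⌊4782969/393⌋ = 12170.
Step 4: Compare |C| = 11090 to 12170: satisfied.
The claimed |C| lies below the Hamming bound.


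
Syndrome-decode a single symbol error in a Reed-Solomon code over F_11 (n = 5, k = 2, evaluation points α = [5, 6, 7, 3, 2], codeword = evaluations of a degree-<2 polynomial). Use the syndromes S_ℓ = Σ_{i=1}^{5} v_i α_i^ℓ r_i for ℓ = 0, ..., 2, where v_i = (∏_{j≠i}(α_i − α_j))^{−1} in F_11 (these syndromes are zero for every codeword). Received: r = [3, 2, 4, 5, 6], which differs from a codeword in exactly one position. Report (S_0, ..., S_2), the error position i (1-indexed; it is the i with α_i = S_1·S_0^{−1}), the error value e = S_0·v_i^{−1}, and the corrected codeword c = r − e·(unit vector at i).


S = (2, 3, 10), error at position 3, error magnitude e = 3, c = [3, 2, 1, 5, 6].

Step 1: column multipliers v_i = (∏_{j≠i}(α_i − α_j))^{−1} mod 11.
  i = 1 (α = 5): (5−6)(5−7)(5−3)(5−2) = (−1)·(−2)·2·3 = 12 ≡ 1, so v_1 = 1^{−1} = 1 (mod 11).
  i = 2 (α = 6): (6−5)(6−7)(6−3)(6−2) = 1·(−1)·3·4 = −12 ≡ 10, so v_2 = 10^{−1} = 10 (mod 11).
  i = 3 (α = 7): (7−5)(7−6)(7−3)(7−2) = 2·1·4·5 = 40 ≡ 7, so v_3 = 7^{−1} = 8 (mod 11).
  i = 4 (α = 3): (3−5)(3−6)(3−7)(3−2) = (−2)·(−3)·(−4)·1 = −24 ≡ 9, so v_4 = 9^{−1} = 5 (mod 11).
  i = 5 (α = 2): (2−5)(2−6)(2−7)(2−3) = (−3)·(−4)·(−5)·(−1) = 60 ≡ 5, so v_5 = 5^{−1} = 9 (mod 11).
  v = [1, 10, 8, 5, 9].
Step 2: syndromes of r = [3, 2, 4, 5, 6] (all sums mod 11).
  S_0 = Σ v_i r_i = 1·3 + 10·2 + 8·4 + 5·5 + 9·6 = 134 ≡ 2.
  S_1 = Σ v_i α_i r_i = 1·5·3 + 10·6·2 + 8·7·4 + 5·3·5 + 9·2·6 = 542 ≡ 3.
  α_i^2 mod 11 = [3, 3, 5, 9, 4].
  S_2 = Σ v_i α_i^2 r_i = 1·3·3 + 10·3·2 + 8·5·4 + 5·9·5 + 9·4·6 = 670 ≡ 10.
  S = (2, 3, 10) ≠ 0, so r is not a codeword (an error is present).
Step 3: locate the error. For a single error e at position i, S_ℓ = v_i·e·α_i^ℓ, so α_err = S_1/S_0.
  S_0^{−1} = 2^{−1} = 6 (mod 11), so α_err = 3·6 = 18 ≡ 7 = α_3. Error position i = 3.
  Consistency check: S_2/S_1 = 10·4 = 40 ≡ 7 = α_err ✓ (single-error assumption holds).
Step 4: error magnitude e = S_0/v_3 = S_0·∏_{j≠3}(α_3 − α_j) = 2·7 = 14 ≡ 3 (mod 11).
Step 5: correct position 3: c_3 = r_3 − e = 4 − 3 ≡ 1 (mod 11). Hence c = [3, 2, 1, 5, 6].
  Check: interpolating c through the α_i gives m(x) = 8 + 10·x (degree < 2) with m(α_i) = c_i for every i, so c is indeed a codeword.
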